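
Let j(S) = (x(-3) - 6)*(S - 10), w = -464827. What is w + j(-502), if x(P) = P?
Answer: -460219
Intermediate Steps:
j(S) = 90 - 9*S (j(S) = (-3 - 6)*(S - 10) = -9*(-10 + S) = 90 - 9*S)
w + j(-502) = -464827 + (90 - 9*(-502)) = -464827 + (90 + 4518) = -464827 + 4608 = -460219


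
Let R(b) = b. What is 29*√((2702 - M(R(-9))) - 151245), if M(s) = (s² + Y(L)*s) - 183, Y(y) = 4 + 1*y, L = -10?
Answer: 29*I*√148495 ≈ 11175.0*I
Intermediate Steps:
Y(y) = 4 + y
M(s) = -183 + s² - 6*s (M(s) = (s² + (4 - 10)*s) - 183 = (s² - 6*s) - 183 = -183 + s² - 6*s)
29*√((2702 - M(R(-9))) - 151245) = 29*√((2702 - (-183 + (-9)² - 6*(-9))) - 151245) = 29*√((2702 - (-183 + 81 + 54)) - 151245) = 29*√((2702 - 1*(-48)) - 151245) = 29*√((2702 + 48) - 151245) = 29*√(2750 - 151245) = 29*√(-148495) = 29*(I*√148495) = 29*I*√148495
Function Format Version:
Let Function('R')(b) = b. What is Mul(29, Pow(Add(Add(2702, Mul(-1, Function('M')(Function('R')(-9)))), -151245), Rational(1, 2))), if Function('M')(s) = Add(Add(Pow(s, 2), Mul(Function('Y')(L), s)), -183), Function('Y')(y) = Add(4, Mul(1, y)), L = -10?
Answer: Mul(29, I, Pow(148495, Rational(1, 2))) ≈ Mul(11175., I)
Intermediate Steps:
Function('Y')(y) = Add(4, y)
Function('M')(s) = Add(-183, Pow(s, 2), Mul(-6, s)) (Function('M')(s) = Add(Add(Pow(s, 2), Mul(Add(4, -10), s)), -183) = Add(Add(Pow(s, 2), Mul(-6, s)), -183) = Add(-183, Pow(s, 2), Mul(-6, s)))
Mul(29, Pow(Add(Add(2702, Mul(-1, Function('M')(Function('R')(-9)))), -151245), Rational(1, 2))) = Mul(29, Pow(Add(Add(2702, Mul(-1, Add(-183, Pow(-9, 2), Mul(-6, -9)))), -151245), Rational(1, 2))) = Mul(29, Pow(Add(Add(2702, Mul(-1, Add(-183, 81, 54))), -151245), Rational(1, 2))) = Mul(29, Pow(Add(Add(2702, Mul(-1, -48)), -151245), Rational(1, 2))) = Mul(29, Pow(Add(Add(2702, 48), -151245), Rational(1, 2))) = Mul(29, Pow(Add(2750, -151245), Rational(1, 2))) = Mul(29, Pow(-148495, Rational(1, 2))) = Mul(29, Mul(I, Pow(148495, Rational(1, 2)))) = Mul(29, I, Pow(148495, Rational(1, 2)))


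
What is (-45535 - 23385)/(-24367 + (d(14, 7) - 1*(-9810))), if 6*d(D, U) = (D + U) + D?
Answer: 413520/87307 ≈ 4.7364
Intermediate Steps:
d(D, U) = D/3 + U/6 (d(D, U) = ((D + U) + D)/6 = (U + 2*D)/6 = D/3 + U/6)
(-45535 - 23385)/(-24367 + (d(14, 7) - 1*(-9810))) = (-45535 - 23385)/(-24367 + (((1/3)*14 + (1/6)*7) - 1*(-9810))) = -68920/(-24367 + ((14/3 + 7/6) + 9810)) = -68920/(-24367 + (35/6 + 9810)) = -68920/(-24367 + 58895/6) = -68920/(-87307/6) = -68920*(-6/87307) = 413520/87307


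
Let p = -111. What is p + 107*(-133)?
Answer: -14342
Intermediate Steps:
p + 107*(-133) = -111 + 107*(-133) = -111 - 14231 = -14342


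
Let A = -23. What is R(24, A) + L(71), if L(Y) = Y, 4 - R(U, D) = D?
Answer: 98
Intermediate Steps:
R(U, D) = 4 - D
R(24, A) + L(71) = (4 - 1*(-23)) + 71 = (4 + 23) + 71 = 27 + 71 = 98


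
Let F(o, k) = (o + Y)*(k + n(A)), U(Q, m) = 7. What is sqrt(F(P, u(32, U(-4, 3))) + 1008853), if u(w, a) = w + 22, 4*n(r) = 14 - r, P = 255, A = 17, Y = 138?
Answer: sqrt(4119121)/2 ≈ 1014.8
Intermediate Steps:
n(r) = 7/2 - r/4 (n(r) = (14 - r)/4 = 7/2 - r/4)
u(w, a) = 22 + w
F(o, k) = (138 + o)*(-3/4 + k) (F(o, k) = (o + 138)*(k + (7/2 - 1/4*17)) = (138 + o)*(k + (7/2 - 17/4)) = (138 + o)*(k - 3/4) = (138 + o)*(-3/4 + k))
sqrt(F(P, u(32, U(-4, 3))) + 1008853) = sqrt((-207/2 + 138*(22 + 32) - 3/4*255 + (22 + 32)*255) + 1008853) = sqrt((-207/2 + 138*54 - 765/4 + 54*255) + 1008853) = sqrt((-207/2 + 7452 - 765/4 + 13770) + 1008853) = sqrt(83709/4 + 1008853) = sqrt(4119121/4) = sqrt(4119121)/2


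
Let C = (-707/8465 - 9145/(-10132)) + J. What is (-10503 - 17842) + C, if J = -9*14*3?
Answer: -2463426206639/85767380 ≈ -28722.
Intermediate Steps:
J = -378 (J = -126*3 = -378)
C = -32349820539/85767380 (C = (-707/8465 - 9145/(-10132)) - 378 = (-707*1/8465 - 9145*(-1/10132)) - 378 = (-707/8465 + 9145/10132) - 378 = 70249101/85767380 - 378 = -32349820539/85767380 ≈ -377.18)
(-10503 - 17842) + C = (-10503 - 17842) - 32349820539/85767380 = -28345 - 32349820539/85767380 = -2463426206639/85767380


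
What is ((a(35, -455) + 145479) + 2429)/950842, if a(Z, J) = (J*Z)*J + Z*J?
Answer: 3688929/475421 ≈ 7.7593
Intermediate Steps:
a(Z, J) = J*Z + Z*J² (a(Z, J) = Z*J² + J*Z = J*Z + Z*J²)
((a(35, -455) + 145479) + 2429)/950842 = ((-455*35*(1 - 455) + 145479) + 2429)/950842 = ((-455*35*(-454) + 145479) + 2429)*(1/950842) = ((7229950 + 145479) + 2429)*(1/950842) = (7375429 + 2429)*(1/950842) = 7377858*(1/950842) = 3688929/475421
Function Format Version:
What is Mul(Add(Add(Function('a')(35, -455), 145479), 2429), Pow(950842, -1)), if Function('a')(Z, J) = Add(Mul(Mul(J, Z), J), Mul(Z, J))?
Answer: Rational(3688929, 475421) ≈ 7.7593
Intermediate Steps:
Function('a')(Z, J) = Add(Mul(J, Z), Mul(Z, Pow(J, 2))) (Function('a')(Z, J) = Add(Mul(Z, Pow(J, 2)), Mul(J, Z)) = Add(Mul(J, Z), Mul(Z, Pow(J, 2))))
Mul(Add(Add(Function('a')(35, -455), 145479), 2429), Pow(950842, -1)) = Mul(Add(Add(Mul(-455, 35, Add(1, -455)), 145479), 2429), Pow(950842, -1)) = Mul(Add(Add(Mul(-455, 35, -454), 145479), 2429), Rational(1, 950842)) = Mul(Add(Add(7229950, 145479), 2429), Rational(1, 950842)) = Mul(Add(7375429, 2429), Rational(1, 950842)) = Mul(7377858, Rational(1, 950842)) = Rational(3688929, 475421)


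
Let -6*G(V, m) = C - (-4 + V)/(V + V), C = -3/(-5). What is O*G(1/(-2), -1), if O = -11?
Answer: -143/20 ≈ -7.1500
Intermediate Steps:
C = ⅗ (C = -3*(-⅕) = ⅗ ≈ 0.60000)
G(V, m) = -⅒ + (-4 + V)/(12*V) (G(V, m) = -(⅗ - (-4 + V)/(V + V))/6 = -(⅗ - (-4 + V)/(2*V))/6 = -⅒ + (-4 + V)/(12*V))
O*G(1/(-2), -1) = -11*(-20 - 1/(-2))/(60*(1/(-2))) = -11*(-20 - 1*(-½))/(60*(-½)) = -11*(-2)*(-20 + ½)/60 = -11*(-2)*(-39)/(60*2) = -11*13/20 = -143/20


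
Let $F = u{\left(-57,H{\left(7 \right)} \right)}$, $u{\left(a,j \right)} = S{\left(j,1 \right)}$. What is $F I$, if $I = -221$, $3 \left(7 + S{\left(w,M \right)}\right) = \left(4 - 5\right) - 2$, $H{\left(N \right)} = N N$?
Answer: $1768$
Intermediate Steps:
$H{\left(N \right)} = N^{2}$
$S{\left(w,M \right)} = -8$ ($S{\left(w,M \right)} = -7 + \frac{\left(4 - 5\right) - 2}{3} = -7 + \frac{-1 - 2}{3} = -7 + \frac{1}{3} \left(-3\right) = -7 - 1 = -8$)
$u{\left(a,j \right)} = -8$
$F = -8$
$F I = \left(-8\right) \left(-221\right) = 1768$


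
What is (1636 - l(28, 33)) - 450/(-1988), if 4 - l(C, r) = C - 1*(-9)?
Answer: 1659211/994 ≈ 1669.2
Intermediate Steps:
l(C, r) = -5 - C (l(C, r) = 4 - (C - 1*(-9)) = 4 - (C + 9) = 4 - (9 + C) = 4 + (-9 - C) = -5 - C)
(1636 - l(28, 33)) - 450/(-1988) = (1636 - (-5 - 1*28)) - 450/(-1988) = (1636 - (-5 - 28)) - 450*(-1)/1988 = (1636 - 1*(-33)) - 1*(-225/994) = (1636 + 33) + 225/994 = 1669 + 225/994 = 1659211/994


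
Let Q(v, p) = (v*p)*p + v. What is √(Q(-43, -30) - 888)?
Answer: I*√39631 ≈ 199.08*I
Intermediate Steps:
Q(v, p) = v + v*p² (Q(v, p) = (p*v)*p + v = v*p² + v = v + v*p²)
√(Q(-43, -30) - 888) = √(-43*(1 + (-30)²) - 888) = √(-43*(1 + 900) - 888) = √(-43*901 - 888) = √(-38743 - 888) = √(-39631) = I*√39631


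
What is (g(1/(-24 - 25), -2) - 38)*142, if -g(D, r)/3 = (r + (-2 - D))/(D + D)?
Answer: -46931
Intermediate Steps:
g(D, r) = -3*(-2 + r - D)/(2*D) (g(D, r) = -3*(r + (-2 - D))/(D + D) = -3*(-2 + r - D)/(2*D))
(g(1/(-24 - 25), -2) - 38)*142 = (3*(2 + 1/(-24 - 25) - 1*(-2))/(2*(1/(-24 - 25))) - 38)*142 = (3*(2 + 1/(-49) + 2)/(2*(1/(-49))) - 38)*142 = (3*(2 - 1/49 + 2)/(2*(-1/49)) - 38)*142 = ((3/2)*(-49)*(195/49) - 38)*142 = (-585/2 - 38)*142 = -661/2*142 = -46931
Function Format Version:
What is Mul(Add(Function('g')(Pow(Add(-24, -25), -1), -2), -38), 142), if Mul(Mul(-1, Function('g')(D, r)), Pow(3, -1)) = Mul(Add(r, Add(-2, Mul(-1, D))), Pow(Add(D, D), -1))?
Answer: -46931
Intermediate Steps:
Function('g')(D, r) = Mul(Rational(-3, 2), Pow(D, -1), Add(-2, r, Mul(-1, D))) (Function('g')(D, r) = Mul(-3, Mul(Add(r, Add(-2, Mul(-1, D))), Pow(Add(D, D), -1))) = Mul(-3, Mul(Add(-2, r, Mul(-1, D)), Pow(Mul(2, D), -1))) = Mul(-3, Mul(Add(-2, r, Mul(-1, D)), Mul(Rational(1, 2), Pow(D, -1)))) = Mul(-3, Mul(Rational(1, 2), Pow(D, -1), Add(-2, r, Mul(-1, D)))) = Mul(Rational(-3, 2), Pow(D, -1), Add(-2, r, Mul(-1, D))))
Mul(Add(Function('g')(Pow(Add(-24, -25), -1), -2), -38), 142) = Mul(Add(Mul(Rational(3, 2), Pow(Pow(Add(-24, -25), -1), -1), Add(2, Pow(Add(-24, -25), -1), Mul(-1, -2))), -38), 142) = Mul(Add(Mul(Rational(3, 2), Pow(Pow(-49, -1), -1), Add(2, Pow(-49, -1), 2)), -38), 142) = Mul(Add(Mul(Rational(3, 2), Pow(Rational(-1, 49), -1), Add(2, Rational(-1, 49), 2)), -38), 142) = Mul(Add(Mul(Rational(3, 2), -49, Rational(195, 49)), -38), 142) = Mul(Add(Rational(-585, 2), -38), 142) = Mul(Rational(-661, 2), 142) = -46931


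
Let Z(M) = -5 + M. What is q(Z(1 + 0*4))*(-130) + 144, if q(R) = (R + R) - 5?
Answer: 1834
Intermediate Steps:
q(R) = -5 + 2*R (q(R) = 2*R - 5 = -5 + 2*R)
q(Z(1 + 0*4))*(-130) + 144 = (-5 + 2*(-5 + (1 + 0*4)))*(-130) + 144 = (-5 + 2*(-5 + (1 + 0)))*(-130) + 144 = (-5 + 2*(-5 + 1))*(-130) + 144 = (-5 + 2*(-4))*(-130) + 144 = (-5 - 8)*(-130) + 144 = -13*(-130) + 144 = 1690 + 144 = 1834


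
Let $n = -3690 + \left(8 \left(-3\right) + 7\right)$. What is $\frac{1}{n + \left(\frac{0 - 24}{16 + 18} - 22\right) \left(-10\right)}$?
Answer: $- \frac{17}{59159} \approx -0.00028736$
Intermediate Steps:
$n = -3707$ ($n = -3690 + \left(-24 + 7\right) = -3690 - 17 = -3707$)
$\frac{1}{n + \left(\frac{0 - 24}{16 + 18} - 22\right) \left(-10\right)} = \frac{1}{-3707 + \left(\frac{0 - 24}{16 + 18} - 22\right) \left(-10\right)} = \frac{1}{-3707 + \left(- \frac{24}{34} - 22\right) \left(-10\right)} = \frac{1}{-3707 + \left(\left(-24\right) \frac{1}{34} - 22\right) \left(-10\right)} = \frac{1}{-3707 + \left(- \frac{12}{17} - 22\right) \left(-10\right)} = \frac{1}{-3707 - - \frac{3860}{17}} = \frac{1}{-3707 + \frac{3860}{17}} = \frac{1}{- \frac{59159}{17}} = - \frac{17}{59159}$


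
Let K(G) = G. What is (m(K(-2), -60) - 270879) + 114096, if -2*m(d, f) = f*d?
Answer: -156843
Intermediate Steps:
m(d, f) = -d*f/2 (m(d, f) = -f*d/2 = -d*f/2)
(m(K(-2), -60) - 270879) + 114096 = (-½*(-2)*(-60) - 270879) + 114096 = (-60 - 270879) + 114096 = -270939 + 114096 = -156843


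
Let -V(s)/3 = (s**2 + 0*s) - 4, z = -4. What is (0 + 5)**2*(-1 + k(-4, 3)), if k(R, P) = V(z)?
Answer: -925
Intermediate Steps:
V(s) = 12 - 3*s**2 (V(s) = -3*((s**2 + 0*s) - 4) = -3*((s**2 + 0) - 4) = -3*(s**2 - 4) = -3*(-4 + s**2) = 12 - 3*s**2)
k(R, P) = -36 (k(R, P) = 12 - 3*(-4)**2 = 12 - 3*16 = 12 - 48 = -36)
(0 + 5)**2*(-1 + k(-4, 3)) = (0 + 5)**2*(-1 - 36) = 5**2*(-37) = 25*(-37) = -925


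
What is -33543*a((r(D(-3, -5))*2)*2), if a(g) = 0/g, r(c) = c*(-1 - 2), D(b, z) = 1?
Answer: 0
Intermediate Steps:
r(c) = -3*c (r(c) = c*(-3) = -3*c)
a(g) = 0
-33543*a((r(D(-3, -5))*2)*2) = -33543*0 = 0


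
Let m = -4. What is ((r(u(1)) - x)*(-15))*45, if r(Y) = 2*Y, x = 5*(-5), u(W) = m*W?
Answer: -11475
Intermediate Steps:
u(W) = -4*W
x = -25
((r(u(1)) - x)*(-15))*45 = ((2*(-4*1) - 1*(-25))*(-15))*45 = ((2*(-4) + 25)*(-15))*45 = ((-8 + 25)*(-15))*45 = (17*(-15))*45 = -255*45 = -11475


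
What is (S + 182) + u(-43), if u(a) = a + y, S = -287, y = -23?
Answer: -171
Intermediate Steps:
u(a) = -23 + a (u(a) = a - 23 = -23 + a)
(S + 182) + u(-43) = (-287 + 182) + (-23 - 43) = -105 - 66 = -171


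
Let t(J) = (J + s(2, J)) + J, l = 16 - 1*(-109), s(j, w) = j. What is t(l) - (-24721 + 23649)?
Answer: 1324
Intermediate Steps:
l = 125 (l = 16 + 109 = 125)
t(J) = 2 + 2*J (t(J) = (J + 2) + J = (2 + J) + J = 2 + 2*J)
t(l) - (-24721 + 23649) = (2 + 2*125) - (-24721 + 23649) = (2 + 250) - 1*(-1072) = 252 + 1072 = 1324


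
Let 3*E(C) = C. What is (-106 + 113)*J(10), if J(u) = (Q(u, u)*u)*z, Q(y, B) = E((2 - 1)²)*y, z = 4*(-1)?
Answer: -2800/3 ≈ -933.33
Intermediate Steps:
E(C) = C/3
z = -4
Q(y, B) = y/3 (Q(y, B) = ((2 - 1)²/3)*y = ((⅓)*1²)*y = ((⅓)*1)*y = y/3)
J(u) = -4*u²/3 (J(u) = ((u/3)*u)*(-4) = (u²/3)*(-4) = -4*u²/3)
(-106 + 113)*J(10) = (-106 + 113)*(-4/3*10²) = 7*(-4/3*100) = 7*(-400/3) = -2800/3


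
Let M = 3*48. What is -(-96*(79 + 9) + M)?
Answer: 8304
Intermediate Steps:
M = 144
-(-96*(79 + 9) + M) = -(-96*(79 + 9) + 144) = -(-96*88 + 144) = -(-8448 + 144) = -1*(-8304) = 8304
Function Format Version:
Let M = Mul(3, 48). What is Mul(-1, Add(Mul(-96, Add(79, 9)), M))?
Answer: 8304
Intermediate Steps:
M = 144
Mul(-1, Add(Mul(-96, Add(79, 9)), M)) = Mul(-1, Add(Mul(-96, Add(79, 9)), 144)) = Mul(-1, Add(Mul(-96, 88), 144)) = Mul(-1, Add(-8448, 144)) = Mul(-1, -8304) = 8304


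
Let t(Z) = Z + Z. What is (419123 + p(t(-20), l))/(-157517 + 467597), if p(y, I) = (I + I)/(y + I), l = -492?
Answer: 11148721/8248128 ≈ 1.3517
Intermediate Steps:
t(Z) = 2*Z
p(y, I) = 2*I/(I + y) (p(y, I) = (2*I)/(I + y) = 2*I/(I + y))
(419123 + p(t(-20), l))/(-157517 + 467597) = (419123 + 2*(-492)/(-492 + 2*(-20)))/(-157517 + 467597) = (419123 + 2*(-492)/(-492 - 40))/310080 = (419123 + 2*(-492)/(-532))*(1/310080) = (419123 + 2*(-492)*(-1/532))*(1/310080) = (419123 + 246/133)*(1/310080) = (55743605/133)*(1/310080) = 11148721/8248128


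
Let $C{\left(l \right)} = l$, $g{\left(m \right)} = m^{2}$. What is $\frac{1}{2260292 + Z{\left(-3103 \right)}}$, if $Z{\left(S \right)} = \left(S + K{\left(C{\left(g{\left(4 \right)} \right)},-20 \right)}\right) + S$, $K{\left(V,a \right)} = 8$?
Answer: $\frac{1}{2254094} \approx 4.4364 \cdot 10^{-7}$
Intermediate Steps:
$Z{\left(S \right)} = 8 + 2 S$ ($Z{\left(S \right)} = \left(S + 8\right) + S = \left(8 + S\right) + S = 8 + 2 S$)
$\frac{1}{2260292 + Z{\left(-3103 \right)}} = \frac{1}{2260292 + \left(8 + 2 \left(-3103\right)\right)} = \frac{1}{2260292 + \left(8 - 6206\right)} = \frac{1}{2260292 - 6198} = \frac{1}{2254094}$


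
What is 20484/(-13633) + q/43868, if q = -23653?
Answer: -1221053461/598052444 ≈ -2.0417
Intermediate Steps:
20484/(-13633) + q/43868 = 20484/(-13633) - 23653/43868 = 20484*(-1/13633) - 23653*1/43868 = -20484/13633 - 23653/43868 = -1221053461/598052444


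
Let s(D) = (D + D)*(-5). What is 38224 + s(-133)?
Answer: 39554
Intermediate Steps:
s(D) = -10*D (s(D) = (2*D)*(-5) = -10*D)
38224 + s(-133) = 38224 - 10*(-133) = 38224 + 1330 = 39554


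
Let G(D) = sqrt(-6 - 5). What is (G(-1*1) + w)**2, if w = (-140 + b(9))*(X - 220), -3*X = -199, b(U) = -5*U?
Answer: 7273531126/9 + 170570*I*sqrt(11)/3 ≈ 8.0817e+8 + 1.8857e+5*I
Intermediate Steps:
X = 199/3 (X = -1/3*(-199) = 199/3 ≈ 66.333)
w = 85285/3 (w = (-140 - 5*9)*(199/3 - 220) = (-140 - 45)*(-461/3) = -185*(-461/3) = 85285/3 ≈ 28428.)
G(D) = I*sqrt(11) (G(D) = sqrt(-11) = I*sqrt(11))
(G(-1*1) + w)**2 = (I*sqrt(11) + 85285/3)**2 = (85285/3 + I*sqrt(11))**2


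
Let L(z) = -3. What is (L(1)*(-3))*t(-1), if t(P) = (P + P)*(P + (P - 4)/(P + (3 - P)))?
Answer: 48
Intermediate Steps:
t(P) = 2*P*(-4/3 + 4*P/3) (t(P) = (2*P)*(P + (-4 + P)/3) = (2*P)*(P + (-4 + P)*(1/3)) = (2*P)*(P + (-4/3 + P/3)) = (2*P)*(-4/3 + 4*P/3) = 2*P*(-4/3 + 4*P/3))
(L(1)*(-3))*t(-1) = (-3*(-3))*((8/3)*(-1)*(-1 - 1)) = 9*((8/3)*(-1)*(-2)) = 9*(16/3) = 48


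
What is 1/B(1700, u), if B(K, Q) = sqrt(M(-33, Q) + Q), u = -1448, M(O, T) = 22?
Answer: -I*sqrt(1426)/1426 ≈ -0.026481*I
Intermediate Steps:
B(K, Q) = sqrt(22 + Q)
1/B(1700, u) = 1/(sqrt(22 - 1448)) = 1/(sqrt(-1426)) = 1/(I*sqrt(1426)) = -I*sqrt(1426)/1426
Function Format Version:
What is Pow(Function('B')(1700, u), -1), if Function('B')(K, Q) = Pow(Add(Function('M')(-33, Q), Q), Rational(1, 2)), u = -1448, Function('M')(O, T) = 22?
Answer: Mul(Rational(-1, 1426), I, Pow(1426, Rational(1, 2))) ≈ Mul(-0.026481, I)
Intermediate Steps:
Function('B')(K, Q) = Pow(Add(22, Q), Rational(1, 2))
Pow(Function('B')(1700, u), -1) = Pow(Pow(Add(22, -1448), Rational(1, 2)), -1) = Pow(Pow(-1426, Rational(1, 2)), -1) = Pow(Mul(I, Pow(1426, Rational(1, 2))), -1) = Mul(Rational(-1, 1426), I, Pow(1426, Rational(1, 2)))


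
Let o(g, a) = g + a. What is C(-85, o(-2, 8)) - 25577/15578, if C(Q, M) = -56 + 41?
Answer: -259247/15578 ≈ -16.642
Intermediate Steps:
o(g, a) = a + g
C(Q, M) = -15
C(-85, o(-2, 8)) - 25577/15578 = -15 - 25577/15578 = -259247/15578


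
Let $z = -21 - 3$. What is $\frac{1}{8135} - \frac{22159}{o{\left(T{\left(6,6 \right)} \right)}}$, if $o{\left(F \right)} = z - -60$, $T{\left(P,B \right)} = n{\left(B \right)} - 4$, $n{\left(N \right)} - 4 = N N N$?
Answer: $- \frac{180263429}{292860} \approx -615.53$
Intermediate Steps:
$n{\left(N \right)} = 4 + N^{3}$ ($n{\left(N \right)} = 4 + N N N = 4 + N^{2} N = 4 + N^{3}$)
$T{\left(P,B \right)} = B^{3}$ ($T{\left(P,B \right)} = \left(4 + B^{3}\right) - 4 = B^{3}$)
$z = -24$
$o{\left(F \right)} = 36$ ($o{\left(F \right)} = -24 - -60 = -24 + 60 = 36$)
$\frac{1}{8135} - \frac{22159}{o{\left(T{\left(6,6 \right)} \right)}} = \frac{1}{8135} - \frac{22159}{36} = - \frac{180263429}{292860}$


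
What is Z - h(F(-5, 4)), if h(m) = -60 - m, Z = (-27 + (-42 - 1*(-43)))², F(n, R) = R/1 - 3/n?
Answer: 3703/5 ≈ 740.60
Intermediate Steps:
F(n, R) = R - 3/n (F(n, R) = R*1 - 3/n = R - 3/n)
Z = 676 (Z = (-27 + (-42 + 43))² = (-27 + 1)² = (-26)² = 676)
Z - h(F(-5, 4)) = 676 - (-60 - (4 - 3/(-5))) = 676 - (-60 - (4 - 3*(-⅕))) = 676 - (-60 - (4 + ⅗)) = 676 - (-60 - 1*23/5) = 676 - (-60 - 23/5) = 676 - 1*(-323/5) = 676 + 323/5 = 3703/5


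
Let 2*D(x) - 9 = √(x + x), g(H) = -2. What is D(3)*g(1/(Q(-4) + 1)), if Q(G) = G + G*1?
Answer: -9 - √6 ≈ -11.449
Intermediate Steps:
Q(G) = 2*G (Q(G) = G + G = 2*G)
D(x) = 9/2 + √2*√x/2 (D(x) = 9/2 + √(x + x)/2 = 9/2 + √(2*x)/2 = 9/2 + (√2*√x)/2 = 9/2 + √2*√x/2)
D(3)*g(1/(Q(-4) + 1)) = (9/2 + √2*√3/2)*(-2) = (9/2 + √6/2)*(-2) = -9 - √6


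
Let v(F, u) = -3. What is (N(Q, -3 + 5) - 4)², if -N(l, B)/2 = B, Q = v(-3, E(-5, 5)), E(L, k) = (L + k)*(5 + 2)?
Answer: 64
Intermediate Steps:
E(L, k) = 7*L + 7*k (E(L, k) = (L + k)*7 = 7*L + 7*k)
Q = -3
N(l, B) = -2*B
(N(Q, -3 + 5) - 4)² = (-2*(-3 + 5) - 4)² = (-2*2 - 4)² = (-4 - 4)² = (-8)² = 64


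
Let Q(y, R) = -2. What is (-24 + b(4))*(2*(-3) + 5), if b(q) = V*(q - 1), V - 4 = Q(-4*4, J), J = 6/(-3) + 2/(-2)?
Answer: 18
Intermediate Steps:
J = -3 (J = 6*(-⅓) + 2*(-½) = -2 - 1 = -3)
V = 2 (V = 4 - 2 = 2)
b(q) = -2 + 2*q (b(q) = 2*(q - 1) = 2*(-1 + q) = -2 + 2*q)
(-24 + b(4))*(2*(-3) + 5) = (-24 + (-2 + 2*4))*(2*(-3) + 5) = (-24 + (-2 + 8))*(-6 + 5) = (-24 + 6)*(-1) = -18*(-1) = 18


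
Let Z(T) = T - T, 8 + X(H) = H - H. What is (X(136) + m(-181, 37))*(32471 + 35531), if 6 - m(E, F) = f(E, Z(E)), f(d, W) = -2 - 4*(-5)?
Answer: -1360040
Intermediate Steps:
X(H) = -8 (X(H) = -8 + (H - H) = -8 + 0 = -8)
Z(T) = 0
f(d, W) = 18 (f(d, W) = -2 + 20 = 18)
m(E, F) = -12 (m(E, F) = 6 - 1*18 = 6 - 18 = -12)
(X(136) + m(-181, 37))*(32471 + 35531) = (-8 - 12)*(32471 + 35531) = -20*68002 = -1360040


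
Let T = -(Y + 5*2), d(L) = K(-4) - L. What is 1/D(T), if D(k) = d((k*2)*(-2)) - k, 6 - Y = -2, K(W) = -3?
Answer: -1/57 ≈ -0.017544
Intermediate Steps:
Y = 8 (Y = 6 - 1*(-2) = 6 + 2 = 8)
d(L) = -3 - L
T = -18 (T = -(8 + 5*2) = -(8 + 10) = -1*18 = -18)
D(k) = -3 + 3*k (D(k) = (-3 - k*2*(-2)) - k = (-3 - 2*k*(-2)) - k = (-3 - (-4)*k) - k = (-3 + 4*k) - k = -3 + 3*k)
1/D(T) = 1/(-3 + 3*(-18)) = 1/(-3 - 54) = 1/(-57) = -1/57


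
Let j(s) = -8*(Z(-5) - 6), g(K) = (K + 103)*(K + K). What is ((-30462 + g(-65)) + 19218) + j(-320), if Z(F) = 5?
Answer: -16176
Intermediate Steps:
g(K) = 2*K*(103 + K) (g(K) = (103 + K)*(2*K) = 2*K*(103 + K))
j(s) = 8 (j(s) = -8*(5 - 6) = -8*(-1) = 8)
((-30462 + g(-65)) + 19218) + j(-320) = ((-30462 + 2*(-65)*(103 - 65)) + 19218) + 8 = ((-30462 + 2*(-65)*38) + 19218) + 8 = ((-30462 - 4940) + 19218) + 8 = (-35402 + 19218) + 8 = -16184 + 8 = -16176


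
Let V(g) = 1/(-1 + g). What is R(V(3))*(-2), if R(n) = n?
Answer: -1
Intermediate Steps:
R(V(3))*(-2) = -2/(-1 + 3) = -2/2 = (½)*(-2) = -1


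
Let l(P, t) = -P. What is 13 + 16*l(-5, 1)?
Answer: 93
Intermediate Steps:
13 + 16*l(-5, 1) = 13 + 16*(-1*(-5)) = 13 + 16*5 = 13 + 80 = 93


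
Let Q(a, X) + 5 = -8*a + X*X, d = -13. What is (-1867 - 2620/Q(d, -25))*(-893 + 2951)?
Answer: -696801756/181 ≈ -3.8497e+6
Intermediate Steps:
Q(a, X) = -5 + X² - 8*a (Q(a, X) = -5 + (-8*a + X*X) = -5 + (-8*a + X²) = -5 + (X² - 8*a) = -5 + X² - 8*a)
(-1867 - 2620/Q(d, -25))*(-893 + 2951) = (-1867 - 2620/(-5 + (-25)² - 8*(-13)))*(-893 + 2951) = (-1867 - 2620/(-5 + 625 + 104))*2058 = (-1867 - 2620/724)*2058 = (-1867 - 2620*1/724)*2058 = (-1867 - 655/181)*2058 = -338582/181*2058 = -696801756/181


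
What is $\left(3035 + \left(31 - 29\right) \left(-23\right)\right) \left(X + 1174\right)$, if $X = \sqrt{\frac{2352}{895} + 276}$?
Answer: $3509086 + \frac{17934 \sqrt{6199665}}{895} \approx 3.559 \cdot 10^{6}$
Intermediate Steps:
$X = \frac{6 \sqrt{6199665}}{895}$ ($X = \sqrt{2352 \cdot \frac{1}{895} + 276} = \sqrt{\frac{2352}{895} + 276} = \sqrt{\frac{249372}{895}} = \frac{6 \sqrt{6199665}}{895} \approx 16.692$)
$\left(3035 + \left(31 - 29\right) \left(-23\right)\right) \left(X + 1174\right) = \left(3035 + \left(31 - 29\right) \left(-23\right)\right) \left(\frac{6 \sqrt{6199665}}{895} + 1174\right) = \left(3035 + 2 \left(-23\right)\right) \left(1174 + \frac{6 \sqrt{6199665}}{895}\right) = \left(3035 - 46\right) \left(1174 + \frac{6 \sqrt{6199665}}{895}\right) = 2989 \left(1174 + \frac{6 \sqrt{6199665}}{895}\right) = 3509086 + \frac{17934 \sqrt{6199665}}{895}$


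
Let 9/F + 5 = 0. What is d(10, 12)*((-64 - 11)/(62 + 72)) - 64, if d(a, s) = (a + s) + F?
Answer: -10091/134 ≈ -75.306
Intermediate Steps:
F = -9/5 (F = 9/(-5 + 0) = 9/(-5) = 9*(-⅕) = -9/5 ≈ -1.8000)
d(a, s) = -9/5 + a + s (d(a, s) = (a + s) - 9/5 = -9/5 + a + s)
d(10, 12)*((-64 - 11)/(62 + 72)) - 64 = (-9/5 + 10 + 12)*((-64 - 11)/(62 + 72)) - 64 = 101*(-75/134)/5 - 64 = 101*(-75*1/134)/5 - 64 = (101/5)*(-75/134) - 64 = -1515/134 - 64 = -10091/134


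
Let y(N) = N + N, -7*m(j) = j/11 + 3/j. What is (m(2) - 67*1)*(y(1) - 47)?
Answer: 465975/154 ≈ 3025.8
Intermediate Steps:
m(j) = -3/(7*j) - j/77 (m(j) = -(j/11 + 3/j)/7 = -(3/j + j/11)/7 = -3/(7*j) - j/77)
y(N) = 2*N
(m(2) - 67*1)*(y(1) - 47) = ((1/77)*(-33 - 1*2²)/2 - 67*1)*(2*1 - 47) = ((1/77)*(½)*(-33 - 1*4) - 67)*(2 - 47) = ((1/77)*(½)*(-33 - 4) - 67)*(-45) = ((1/77)*(½)*(-37) - 67)*(-45) = (-37/154 - 67)*(-45) = -10355/154*(-45) = 465975/154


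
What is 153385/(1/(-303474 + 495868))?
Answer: 29510353690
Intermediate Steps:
153385/(1/(-303474 + 495868)) = 153385/(1/192394) = 153385*192394 = 29510353690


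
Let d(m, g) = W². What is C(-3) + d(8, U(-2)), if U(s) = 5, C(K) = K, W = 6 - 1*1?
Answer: 22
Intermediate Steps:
W = 5 (W = 6 - 1 = 5)
d(m, g) = 25 (d(m, g) = 5² = 25)
C(-3) + d(8, U(-2)) = -3 + 25 = 22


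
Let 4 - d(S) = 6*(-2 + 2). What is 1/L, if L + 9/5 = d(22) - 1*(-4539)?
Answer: 5/22706 ≈ 0.00022021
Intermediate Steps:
d(S) = 4 (d(S) = 4 - 6*(-2 + 2) = 4 - 6*0 = 4 - 1*0 = 4 + 0 = 4)
L = 22706/5 (L = -9/5 + (4 - 1*(-4539)) = -9/5 + (4 + 4539) = -9/5 + 4543 = 22706/5 ≈ 4541.2)
1/L = 1/(22706/5) = 5/22706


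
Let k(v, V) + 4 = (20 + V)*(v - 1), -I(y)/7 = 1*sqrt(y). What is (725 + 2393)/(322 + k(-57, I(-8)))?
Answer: -656339/506913 - 632954*I*sqrt(2)/506913 ≈ -1.2948 - 1.7659*I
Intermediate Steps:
I(y) = -7*sqrt(y)
k(v, V) = -4 + (-1 + v)*(20 + V) (k(v, V) = -4 + (20 + V)*(v - 1) = -4 + (20 + V)*(-1 + v) = -4 + (-1 + v)*(20 + V))
(725 + 2393)/(322 + k(-57, I(-8))) = (725 + 2393)/(322 + (-24 - (-7)*sqrt(-8) + 20*(-57) - 14*I*sqrt(2)*(-57))) = 3118/(322 + (-24 - (-7)*2*I*sqrt(2) - 1140 - 14*I*sqrt(2)*(-57))) = 3118/(322 + (-24 - (-14)*I*sqrt(2) - 1140 - 14*I*sqrt(2)*(-57))) = 3118/(322 + (-24 + 14*I*sqrt(2) - 1140 + 798*I*sqrt(2))) = 3118/(322 + (-1164 + 812*I*sqrt(2))) = 3118/(-842 + 812*I*sqrt(2))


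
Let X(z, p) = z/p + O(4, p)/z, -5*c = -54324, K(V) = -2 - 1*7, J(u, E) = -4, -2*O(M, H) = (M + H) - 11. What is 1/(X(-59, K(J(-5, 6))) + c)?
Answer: 2655/28863089 ≈ 9.1986e-5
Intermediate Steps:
O(M, H) = 11/2 - H/2 - M/2 (O(M, H) = -((M + H) - 11)/2 = -((H + M) - 11)/2 = -(-11 + H + M)/2 = 11/2 - H/2 - M/2)
K(V) = -9 (K(V) = -2 - 7 = -9)
c = 54324/5 (c = -⅕*(-54324) = 54324/5 ≈ 10865.)
X(z, p) = z/p + (7/2 - p/2)/z (X(z, p) = z/p + (11/2 - p/2 - ½*4)/z = z/p + (11/2 - p/2 - 2)/z = z/p + (7/2 - p/2)/z)
1/(X(-59, K(J(-5, 6))) + c) = 1/(((-59)² + (½)*(-9)*(7 - 1*(-9)))/(-9*(-59)) + 54324/5) = 1/(-⅑*(-1/59)*(3481 + (½)*(-9)*(7 + 9)) + 54324/5) = 1/(-⅑*(-1/59)*(3481 + (½)*(-9)*16) + 54324/5) = 1/(-⅑*(-1/59)*(3481 - 72) + 54324/5) = 1/(-⅑*(-1/59)*3409 + 54324/5) = 1/(3409/531 + 54324/5) = 1/(28863089/2655) = 2655/28863089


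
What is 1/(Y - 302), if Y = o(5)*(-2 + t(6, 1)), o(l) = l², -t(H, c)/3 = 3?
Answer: -1/577 ≈ -0.0017331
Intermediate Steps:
t(H, c) = -9 (t(H, c) = -3*3 = -9)
Y = -275 (Y = 5²*(-2 - 9) = 25*(-11) = -275)
1/(Y - 302) = 1/(-275 - 302) = 1/(-577) = -1/577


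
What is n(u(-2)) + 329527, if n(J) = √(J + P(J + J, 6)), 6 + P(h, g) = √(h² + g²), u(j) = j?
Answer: 329527 + √(-8 + 2*√13) ≈ 3.2953e+5 + 0.8882*I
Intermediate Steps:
P(h, g) = -6 + √(g² + h²) (P(h, g) = -6 + √(h² + g²) = -6 + √(g² + h²))
n(J) = √(-6 + J + √(36 + 4*J²)) (n(J) = √(J + (-6 + √(6² + (J + J)²))) = √(J + (-6 + √(36 + (2*J)²))) = √(J + (-6 + √(36 + 4*J²))) = √(-6 + J + √(36 + 4*J²)))
n(u(-2)) + 329527 = √(-6 - 2 + 2*√(9 + (-2)²)) + 329527 = √(-6 - 2 + 2*√(9 + 4)) + 329527 = √(-6 - 2 + 2*√13) + 329527 = √(-8 + 2*√13) + 329527 = 329527 + √(-8 + 2*√13)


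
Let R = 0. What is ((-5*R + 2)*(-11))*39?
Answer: -858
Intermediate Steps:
((-5*R + 2)*(-11))*39 = ((-5*0 + 2)*(-11))*39 = ((0 + 2)*(-11))*39 = (2*(-11))*39 = -22*39 = -858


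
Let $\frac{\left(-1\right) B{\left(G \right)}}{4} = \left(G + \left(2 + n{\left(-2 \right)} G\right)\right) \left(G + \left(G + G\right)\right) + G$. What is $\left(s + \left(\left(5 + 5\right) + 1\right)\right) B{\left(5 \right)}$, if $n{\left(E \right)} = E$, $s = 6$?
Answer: $2720$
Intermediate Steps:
$B{\left(G \right)} = - 4 G - 12 G \left(2 - G\right)$ ($B{\left(G \right)} = - 4 \left(\left(G - \left(-2 + 2 G\right)\right) \left(G + \left(G + G\right)\right) + G\right) = - 4 \left(\left(2 - G\right) \left(G + 2 G\right) + G\right) = - 4 \left(\left(2 - G\right) 3 G + G\right) = - 4 \left(3 G \left(2 - G\right) + G\right) = - 4 \left(G + 3 G \left(2 - G\right)\right) = - 4 G - 12 G \left(2 - G\right)$)
$\left(s + \left(\left(5 + 5\right) + 1\right)\right) B{\left(5 \right)} = \left(6 + \left(\left(5 + 5\right) + 1\right)\right) 4 \cdot 5 \left(-7 + 3 \cdot 5\right) = \left(6 + \left(10 + 1\right)\right) 4 \cdot 5 \left(-7 + 15\right) = \left(6 + 11\right) 4 \cdot 5 \cdot 8 = 17 \cdot 160 = 2720$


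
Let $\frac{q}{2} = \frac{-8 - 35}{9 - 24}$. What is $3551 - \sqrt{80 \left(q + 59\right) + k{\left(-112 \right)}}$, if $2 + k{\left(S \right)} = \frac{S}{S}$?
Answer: $3551 - \frac{7 \sqrt{951}}{3} \approx 3479.0$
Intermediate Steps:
$k{\left(S \right)} = -1$ ($k{\left(S \right)} = -2 + \frac{S}{S} = -2 + 1 = -1$)
$q = \frac{86}{15}$ ($q = 2 \frac{-8 - 35}{9 - 24} = 2 \left(- \frac{43}{-15}\right) = 2 \left(\left(-43\right) \left(- \frac{1}{15}\right)\right) = 2 \cdot \frac{43}{15} = \frac{86}{15} \approx 5.7333$)
$3551 - \sqrt{80 \left(q + 59\right) + k{\left(-112 \right)}} = 3551 - \sqrt{80 \left(\frac{86}{15} + 59\right) - 1} = 3551 - \sqrt{80 \cdot \frac{971}{15} - 1} = 3551 - \sqrt{\frac{15536}{3} - 1} = 3551 - \sqrt{\frac{15533}{3}} = 3551 - \frac{7 \sqrt{951}}{3}$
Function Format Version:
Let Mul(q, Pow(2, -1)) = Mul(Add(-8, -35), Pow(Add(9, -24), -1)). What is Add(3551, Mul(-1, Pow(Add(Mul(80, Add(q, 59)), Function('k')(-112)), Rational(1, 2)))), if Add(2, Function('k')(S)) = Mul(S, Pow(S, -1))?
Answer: Add(3551, Mul(Rational(-7, 3), Pow(951, Rational(1, 2)))) ≈ 3479.0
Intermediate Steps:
Function('k')(S) = -1 (Function('k')(S) = Add(-2, Mul(S, Pow(S, -1))) = Add(-2, 1) = -1)
q = Rational(86, 15) (q = Mul(2, Mul(Add(-8, -35), Pow(Add(9, -24), -1))) = Mul(2, Mul(-43, Pow(-15, -1))) = Mul(2, Mul(-43, Rational(-1, 15))) = Mul(2, Rational(43, 15)) = Rational(86, 15) ≈ 5.7333)
Add(3551, Mul(-1, Pow(Add(Mul(80, Add(q, 59)), Function('k')(-112)), Rational(1, 2)))) = Add(3551, Mul(-1, Pow(Add(Mul(80, Add(Rational(86, 15), 59)), -1), Rational(1, 2)))) = Add(3551, Mul(-1, Pow(Add(Mul(80, Rational(971, 15)), -1), Rational(1, 2)))) = Add(3551, Mul(-1, Pow(Add(Rational(15536, 3), -1), Rational(1, 2)))) = Add(3551, Mul(-1, Pow(Rational(15533, 3), Rational(1, 2)))) = Add(3551, Mul(-1, Mul(Rational(7, 3), Pow(951, Rational(1, 2))))) = Add(3551, Mul(Rational(-7, 3), Pow(951, Rational(1, 2))))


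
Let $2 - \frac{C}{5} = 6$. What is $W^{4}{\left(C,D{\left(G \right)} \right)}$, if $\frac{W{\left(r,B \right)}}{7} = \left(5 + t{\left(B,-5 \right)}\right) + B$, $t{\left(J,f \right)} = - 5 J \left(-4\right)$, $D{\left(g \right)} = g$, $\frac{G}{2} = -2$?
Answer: $93519144481$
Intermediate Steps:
$G = -4$ ($G = 2 \left(-2\right) = -4$)
$t{\left(J,f \right)} = 20 J$
$C = -20$ ($C = 10 - 30 = -20$)
$W{\left(r,B \right)} = 35 + 147 B$ ($W{\left(r,B \right)} = 7 \left(\left(5 + 20 B\right) + B\right) = 7 \left(5 + 21 B\right) = 35 + 147 B$)
$W^{4}{\left(C,D{\left(G \right)} \right)} = \left(35 + 147 \left(-4\right)\right)^{4} = \left(35 - 588\right)^{4} = \left(-553\right)^{4} = 93519144481$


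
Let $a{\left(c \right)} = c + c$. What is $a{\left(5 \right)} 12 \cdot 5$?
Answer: $600$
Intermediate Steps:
$a{\left(c \right)} = 2 c$
$a{\left(5 \right)} 12 \cdot 5 = 2 \cdot 5 \cdot 12 \cdot 5 = 10 \cdot 12 \cdot 5 = 120 \cdot 5 = 600$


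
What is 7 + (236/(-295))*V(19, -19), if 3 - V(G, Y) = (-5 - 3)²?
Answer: 279/5 ≈ 55.800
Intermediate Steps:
V(G, Y) = -61 (V(G, Y) = 3 - (-5 - 3)² = 3 - 1*(-8)² = 3 - 1*64 = 3 - 64 = -61)
7 + (236/(-295))*V(19, -19) = 7 + (236/(-295))*(-61) = 7 + (236*(-1/295))*(-61) = 7 - ⅘*(-61) = 7 + 244/5 = 279/5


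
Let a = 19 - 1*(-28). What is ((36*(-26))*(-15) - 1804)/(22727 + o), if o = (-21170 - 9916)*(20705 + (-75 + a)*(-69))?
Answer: -12236/703671055 ≈ -1.7389e-5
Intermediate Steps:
a = 47 (a = 19 + 28 = 47)
o = -703693782 (o = (-21170 - 9916)*(20705 + (-75 + 47)*(-69)) = -31086*(20705 - 28*(-69)) = -31086*(20705 + 1932) = -31086*22637 = -703693782)
((36*(-26))*(-15) - 1804)/(22727 + o) = ((36*(-26))*(-15) - 1804)/(22727 - 703693782) = (-936*(-15) - 1804)/(-703671055) = (14040 - 1804)*(-1/703671055) = 12236*(-1/703671055) = -12236/703671055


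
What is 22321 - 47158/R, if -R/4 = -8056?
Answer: 18926967/848 ≈ 22320.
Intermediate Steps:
R = 32224 (R = -4*(-8056) = 32224)
22321 - 47158/R = 22321 - 47158/32224 = 22321 - 1*1241/848 = 22321 - 1241/848 = 18926967/848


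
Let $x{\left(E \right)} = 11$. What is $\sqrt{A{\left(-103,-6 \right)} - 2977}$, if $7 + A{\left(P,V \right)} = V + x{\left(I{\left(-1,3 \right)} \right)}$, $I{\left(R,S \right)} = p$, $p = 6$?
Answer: $3 i \sqrt{331} \approx 54.58 i$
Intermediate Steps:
$I{\left(R,S \right)} = 6$
$A{\left(P,V \right)} = 4 + V$ ($A{\left(P,V \right)} = -7 + \left(V + 11\right) = -7 + \left(11 + V\right) = 4 + V$)
$\sqrt{A{\left(-103,-6 \right)} - 2977} = \sqrt{\left(4 - 6\right) - 2977} = \sqrt{-2 - 2977} = \sqrt{-2979} = 3 i \sqrt{331}$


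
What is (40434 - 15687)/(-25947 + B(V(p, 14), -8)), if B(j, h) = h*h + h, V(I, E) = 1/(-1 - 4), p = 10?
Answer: -24747/25891 ≈ -0.95581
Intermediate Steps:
V(I, E) = -⅕ (V(I, E) = 1/(-5) = -⅕)
B(j, h) = h + h² (B(j, h) = h² + h = h + h²)
(40434 - 15687)/(-25947 + B(V(p, 14), -8)) = (40434 - 15687)/(-25947 - 8*(1 - 8)) = 24747/(-25947 - 8*(-7)) = 24747/(-25947 + 56) = 24747/(-25891) = 24747*(-1/25891) = -24747/25891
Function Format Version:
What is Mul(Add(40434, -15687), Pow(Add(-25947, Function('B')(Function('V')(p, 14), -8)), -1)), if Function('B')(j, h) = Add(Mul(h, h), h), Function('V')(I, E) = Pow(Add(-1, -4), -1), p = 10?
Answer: Rational(-24747, 25891) ≈ -0.95581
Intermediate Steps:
Function('V')(I, E) = Rational(-1, 5) (Function('V')(I, E) = Pow(-5, -1) = Rational(-1, 5))
Function('B')(j, h) = Add(h, Pow(h, 2)) (Function('B')(j, h) = Add(Pow(h, 2), h) = Add(h, Pow(h, 2)))
Mul(Add(40434, -15687), Pow(Add(-25947, Function('B')(Function('V')(p, 14), -8)), -1)) = Mul(Add(40434, -15687), Pow(Add(-25947, Mul(-8, Add(1, -8))), -1)) = Mul(24747, Pow(Add(-25947, Mul(-8, -7)), -1)) = Mul(24747, Pow(Add(-25947, 56), -1)) = Mul(24747, Pow(-25891, -1)) = Mul(24747, Rational(-1, 25891)) = Rational(-24747, 25891)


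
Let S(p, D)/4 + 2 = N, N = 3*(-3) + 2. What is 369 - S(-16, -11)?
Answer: 405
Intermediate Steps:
N = -7 (N = -9 + 2 = -7)
S(p, D) = -36 (S(p, D) = -8 + 4*(-7) = -8 - 28 = -36)
369 - S(-16, -11) = 369 - 1*(-36) = 369 + 36 = 405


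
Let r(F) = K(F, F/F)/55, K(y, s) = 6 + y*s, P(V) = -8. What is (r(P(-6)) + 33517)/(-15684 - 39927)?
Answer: -1843433/3058605 ≈ -0.60270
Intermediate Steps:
K(y, s) = 6 + s*y
r(F) = 6/55 + F/55 (r(F) = (6 + (F/F)*F)/55 = (6 + 1*F)*(1/55) = (6 + F)*(1/55) = 6/55 + F/55)
(r(P(-6)) + 33517)/(-15684 - 39927) = ((6/55 + (1/55)*(-8)) + 33517)/(-15684 - 39927) = ((6/55 - 8/55) + 33517)/(-55611) = (-2/55 + 33517)*(-1/55611) = (1843433/55)*(-1/55611) = -1843433/3058605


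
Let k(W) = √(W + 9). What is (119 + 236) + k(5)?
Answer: 355 + √14 ≈ 358.74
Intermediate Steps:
k(W) = √(9 + W)
(119 + 236) + k(5) = (119 + 236) + √(9 + 5) = 355 + √14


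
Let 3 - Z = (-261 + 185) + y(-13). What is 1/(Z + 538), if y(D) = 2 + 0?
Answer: 1/615 ≈ 0.0016260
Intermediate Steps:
y(D) = 2
Z = 77 (Z = 3 - ((-261 + 185) + 2) = 3 - (-76 + 2) = 3 - 1*(-74) = 3 + 74 = 77)
1/(Z + 538) = 1/(77 + 538) = 1/615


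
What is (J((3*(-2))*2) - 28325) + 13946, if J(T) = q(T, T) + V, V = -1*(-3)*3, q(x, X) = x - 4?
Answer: -14386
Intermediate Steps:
q(x, X) = -4 + x
V = 9 (V = 3*3 = 9)
J(T) = 5 + T (J(T) = (-4 + T) + 9 = 5 + T)
(J((3*(-2))*2) - 28325) + 13946 = ((5 + (3*(-2))*2) - 28325) + 13946 = ((5 - 6*2) - 28325) + 13946 = ((5 - 12) - 28325) + 13946 = (-7 - 28325) + 13946 = -28332 + 13946 = -14386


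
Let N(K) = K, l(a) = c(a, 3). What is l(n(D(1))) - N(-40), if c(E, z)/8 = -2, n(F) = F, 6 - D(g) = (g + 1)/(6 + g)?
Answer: 24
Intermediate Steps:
D(g) = 6 - (1 + g)/(6 + g) (D(g) = 6 - (g + 1)/(6 + g) = 6 - (1 + g)/(6 + g))
c(E, z) = -16 (c(E, z) = 8*(-2) = -16)
l(a) = -16
l(n(D(1))) - N(-40) = -16 - 1*(-40) = -16 + 40 = 24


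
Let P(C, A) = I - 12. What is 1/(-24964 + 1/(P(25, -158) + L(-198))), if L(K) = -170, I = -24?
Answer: -206/5142585 ≈ -4.0058e-5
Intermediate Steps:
P(C, A) = -36 (P(C, A) = -24 - 12 = -36)
1/(-24964 + 1/(P(25, -158) + L(-198))) = 1/(-24964 + 1/(-36 - 170)) = 1/(-24964 + 1/(-206)) = 1/(-24964 - 1/206) = 1/(-5142585/206) = -206/5142585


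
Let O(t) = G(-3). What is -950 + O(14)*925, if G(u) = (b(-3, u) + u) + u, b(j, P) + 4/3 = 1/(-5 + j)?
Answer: -188375/24 ≈ -7849.0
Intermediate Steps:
b(j, P) = -4/3 + 1/(-5 + j)
G(u) = -35/24 + 2*u (G(u) = ((23 - 4*(-3))/(3*(-5 - 3)) + u) + u = ((⅓)*(23 + 12)/(-8) + u) + u = ((⅓)*(-⅛)*35 + u) + u = (-35/24 + u) + u = -35/24 + 2*u)
O(t) = -179/24 (O(t) = -35/24 + 2*(-3) = -35/24 - 6 = -179/24)
-950 + O(14)*925 = -950 - 179/24*925 = -950 - 165575/24 = -188375/24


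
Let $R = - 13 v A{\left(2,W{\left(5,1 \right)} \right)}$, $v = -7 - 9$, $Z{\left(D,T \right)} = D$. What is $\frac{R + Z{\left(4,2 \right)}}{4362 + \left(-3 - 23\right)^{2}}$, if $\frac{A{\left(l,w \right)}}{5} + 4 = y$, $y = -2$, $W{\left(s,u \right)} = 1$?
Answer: $- \frac{3118}{2519} \approx -1.2378$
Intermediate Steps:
$v = -16$ ($v = -7 - 9 = -16$)
$A{\left(l,w \right)} = -30$ ($A{\left(l,w \right)} = -20 + 5 \left(-2\right) = -20 - 10 = -30$)
$R = -6240$ ($R = \left(-13\right) \left(-16\right) \left(-30\right) = 208 \left(-30\right) = -6240$)
$\frac{R + Z{\left(4,2 \right)}}{4362 + \left(-3 - 23\right)^{2}} = \frac{-6240 + 4}{4362 + \left(-3 - 23\right)^{2}} = - \frac{6236}{4362 + \left(-26\right)^{2}} = - \frac{6236}{4362 + 676} = - \frac{6236}{5038} = \left(-6236\right) \frac{1}{5038} = - \frac{3118}{2519}$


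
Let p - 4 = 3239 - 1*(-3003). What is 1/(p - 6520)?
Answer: -1/274 ≈ -0.0036496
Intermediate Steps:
p = 6246 (p = 4 + (3239 - 1*(-3003)) = 4 + (3239 + 3003) = 4 + 6242 = 6246)
1/(p - 6520) = 1/(6246 - 6520) = 1/(-274) = -1/274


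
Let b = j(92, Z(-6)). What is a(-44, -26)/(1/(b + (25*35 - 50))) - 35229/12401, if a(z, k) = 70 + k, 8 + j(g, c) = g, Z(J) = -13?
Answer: 495955167/12401 ≈ 39993.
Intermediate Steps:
j(g, c) = -8 + g
b = 84 (b = -8 + 92 = 84)
a(-44, -26)/(1/(b + (25*35 - 50))) - 35229/12401 = (70 - 26)/(1/(84 + (25*35 - 50))) - 35229/12401 = 44/(1/(84 + (875 - 50))) - 35229*1/12401 = 44/(1/(84 + 825)) - 35229/12401 = 44/(1/909) - 35229/12401 = 44*909 - 35229/12401 = 39996 - 35229/12401 = 495955167/12401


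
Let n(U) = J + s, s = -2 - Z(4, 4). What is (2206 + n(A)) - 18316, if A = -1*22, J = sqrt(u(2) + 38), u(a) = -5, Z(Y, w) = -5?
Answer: -16107 + sqrt(33) ≈ -16101.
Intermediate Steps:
J = sqrt(33) (J = sqrt(-5 + 38) = sqrt(33) ≈ 5.7446)
s = 3 (s = -2 - 1*(-5) = -2 + 5 = 3)
A = -22
n(U) = 3 + sqrt(33) (n(U) = sqrt(33) + 3 = 3 + sqrt(33))
(2206 + n(A)) - 18316 = (2206 + (3 + sqrt(33))) - 18316 = (2209 + sqrt(33)) - 18316 = -16107 + sqrt(33)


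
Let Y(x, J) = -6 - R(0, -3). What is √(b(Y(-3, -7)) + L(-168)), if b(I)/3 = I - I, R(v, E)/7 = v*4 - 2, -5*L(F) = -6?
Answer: √30/5 ≈ 1.0954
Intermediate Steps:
L(F) = 6/5 (L(F) = -⅕*(-6) = 6/5)
R(v, E) = -14 + 28*v (R(v, E) = 7*(v*4 - 2) = 7*(4*v - 2) = 7*(-2 + 4*v) = -14 + 28*v)
Y(x, J) = 8 (Y(x, J) = -6 - (-14 + 28*0) = -6 - (-14 + 0) = -6 - 1*(-14) = -6 + 14 = 8)
b(I) = 0 (b(I) = 3*(I - I) = 3*0 = 0)
√(b(Y(-3, -7)) + L(-168)) = √(0 + 6/5) = √(6/5) = √30/5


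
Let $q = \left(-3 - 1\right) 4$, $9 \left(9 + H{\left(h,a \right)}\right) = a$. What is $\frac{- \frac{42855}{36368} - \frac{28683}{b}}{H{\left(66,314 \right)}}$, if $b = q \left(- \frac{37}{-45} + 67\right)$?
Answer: $\frac{25227424755}{25861866688} \approx 0.97547$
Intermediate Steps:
$H{\left(h,a \right)} = -9 + \frac{a}{9}$
$q = -16$ ($q = \left(-4\right) 4 = -16$)
$b = - \frac{48832}{45}$ ($b = - 16 \left(- \frac{37}{-45} + 67\right) = - 16 \left(\left(-37\right) \left(- \frac{1}{45}\right) + 67\right) = - 16 \left(\frac{37}{45} + 67\right) = \left(-16\right) \frac{3052}{45} = - \frac{48832}{45} \approx -1085.2$)
$\frac{- \frac{42855}{36368} - \frac{28683}{b}}{H{\left(66,314 \right)}} = \frac{- \frac{42855}{36368} - \frac{28683}{- \frac{48832}{45}}}{-9 + \frac{1}{9} \cdot 314} = \frac{\left(-42855\right) \frac{1}{36368} - - \frac{1290735}{48832}}{-9 + \frac{314}{9}} = \frac{- \frac{42855}{36368} + \frac{1290735}{48832}}{\frac{233}{9}} = \frac{2803047195}{110995136} \cdot \frac{9}{233} = \frac{25227424755}{25861866688}$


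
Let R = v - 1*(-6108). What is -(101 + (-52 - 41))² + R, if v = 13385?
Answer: 19429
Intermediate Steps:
R = 19493 (R = 13385 - 1*(-6108) = 13385 + 6108 = 19493)
-(101 + (-52 - 41))² + R = -(101 + (-52 - 41))² + 19493 = -(101 - 93)² + 19493 = -1*8² + 19493 = -1*64 + 19493 = -64 + 19493 = 19429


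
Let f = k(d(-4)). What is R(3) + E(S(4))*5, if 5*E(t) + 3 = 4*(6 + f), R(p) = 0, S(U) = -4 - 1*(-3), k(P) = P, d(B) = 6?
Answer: 45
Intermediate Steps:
f = 6
S(U) = -1 (S(U) = -4 + 3 = -1)
E(t) = 9 (E(t) = -⅗ + (4*(6 + 6))/5 = -⅗ + (4*12)/5 = -⅗ + (⅕)*48 = -⅗ + 48/5 = 9)
R(3) + E(S(4))*5 = 0 + 9*5 = 0 + 45 = 45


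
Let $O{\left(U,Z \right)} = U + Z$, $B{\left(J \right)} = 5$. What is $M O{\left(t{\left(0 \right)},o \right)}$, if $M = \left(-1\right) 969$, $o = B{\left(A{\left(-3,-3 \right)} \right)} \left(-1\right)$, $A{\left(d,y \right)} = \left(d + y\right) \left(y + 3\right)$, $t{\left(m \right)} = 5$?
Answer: $0$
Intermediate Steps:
$A{\left(d,y \right)} = \left(3 + y\right) \left(d + y\right)$ ($A{\left(d,y \right)} = \left(d + y\right) \left(3 + y\right) = \left(3 + y\right) \left(d + y\right)$)
$o = -5$ ($o = 5 \left(-1\right) = -5$)
$M = -969$
$M O{\left(t{\left(0 \right)},o \right)} = - 969 \left(5 - 5\right) = \left(-969\right) 0 = 0$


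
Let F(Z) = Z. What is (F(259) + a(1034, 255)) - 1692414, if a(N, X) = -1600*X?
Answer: -2100155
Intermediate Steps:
(F(259) + a(1034, 255)) - 1692414 = (259 - 1600*255) - 1692414 = (259 - 408000) - 1692414 = -407741 - 1692414 = -2100155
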